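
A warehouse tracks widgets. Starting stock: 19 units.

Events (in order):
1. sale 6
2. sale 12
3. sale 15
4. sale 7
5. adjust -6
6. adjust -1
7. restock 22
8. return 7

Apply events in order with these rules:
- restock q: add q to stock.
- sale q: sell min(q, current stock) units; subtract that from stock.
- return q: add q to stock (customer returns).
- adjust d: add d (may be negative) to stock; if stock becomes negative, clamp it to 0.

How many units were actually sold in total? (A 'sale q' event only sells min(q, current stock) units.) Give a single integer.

Answer: 19

Derivation:
Processing events:
Start: stock = 19
  Event 1 (sale 6): sell min(6,19)=6. stock: 19 - 6 = 13. total_sold = 6
  Event 2 (sale 12): sell min(12,13)=12. stock: 13 - 12 = 1. total_sold = 18
  Event 3 (sale 15): sell min(15,1)=1. stock: 1 - 1 = 0. total_sold = 19
  Event 4 (sale 7): sell min(7,0)=0. stock: 0 - 0 = 0. total_sold = 19
  Event 5 (adjust -6): 0 + -6 = 0 (clamped to 0)
  Event 6 (adjust -1): 0 + -1 = 0 (clamped to 0)
  Event 7 (restock 22): 0 + 22 = 22
  Event 8 (return 7): 22 + 7 = 29
Final: stock = 29, total_sold = 19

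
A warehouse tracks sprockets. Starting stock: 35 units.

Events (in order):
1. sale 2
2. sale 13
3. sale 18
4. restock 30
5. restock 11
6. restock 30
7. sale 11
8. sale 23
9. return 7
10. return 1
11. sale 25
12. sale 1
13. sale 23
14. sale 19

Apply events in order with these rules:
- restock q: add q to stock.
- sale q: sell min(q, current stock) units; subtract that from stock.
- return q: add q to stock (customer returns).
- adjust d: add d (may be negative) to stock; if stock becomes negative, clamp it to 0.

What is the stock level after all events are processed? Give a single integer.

Processing events:
Start: stock = 35
  Event 1 (sale 2): sell min(2,35)=2. stock: 35 - 2 = 33. total_sold = 2
  Event 2 (sale 13): sell min(13,33)=13. stock: 33 - 13 = 20. total_sold = 15
  Event 3 (sale 18): sell min(18,20)=18. stock: 20 - 18 = 2. total_sold = 33
  Event 4 (restock 30): 2 + 30 = 32
  Event 5 (restock 11): 32 + 11 = 43
  Event 6 (restock 30): 43 + 30 = 73
  Event 7 (sale 11): sell min(11,73)=11. stock: 73 - 11 = 62. total_sold = 44
  Event 8 (sale 23): sell min(23,62)=23. stock: 62 - 23 = 39. total_sold = 67
  Event 9 (return 7): 39 + 7 = 46
  Event 10 (return 1): 46 + 1 = 47
  Event 11 (sale 25): sell min(25,47)=25. stock: 47 - 25 = 22. total_sold = 92
  Event 12 (sale 1): sell min(1,22)=1. stock: 22 - 1 = 21. total_sold = 93
  Event 13 (sale 23): sell min(23,21)=21. stock: 21 - 21 = 0. total_sold = 114
  Event 14 (sale 19): sell min(19,0)=0. stock: 0 - 0 = 0. total_sold = 114
Final: stock = 0, total_sold = 114

Answer: 0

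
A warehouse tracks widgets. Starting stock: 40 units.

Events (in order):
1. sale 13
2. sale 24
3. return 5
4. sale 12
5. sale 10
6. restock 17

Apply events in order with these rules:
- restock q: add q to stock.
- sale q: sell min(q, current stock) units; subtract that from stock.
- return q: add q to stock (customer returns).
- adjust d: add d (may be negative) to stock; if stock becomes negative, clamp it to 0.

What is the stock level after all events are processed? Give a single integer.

Processing events:
Start: stock = 40
  Event 1 (sale 13): sell min(13,40)=13. stock: 40 - 13 = 27. total_sold = 13
  Event 2 (sale 24): sell min(24,27)=24. stock: 27 - 24 = 3. total_sold = 37
  Event 3 (return 5): 3 + 5 = 8
  Event 4 (sale 12): sell min(12,8)=8. stock: 8 - 8 = 0. total_sold = 45
  Event 5 (sale 10): sell min(10,0)=0. stock: 0 - 0 = 0. total_sold = 45
  Event 6 (restock 17): 0 + 17 = 17
Final: stock = 17, total_sold = 45

Answer: 17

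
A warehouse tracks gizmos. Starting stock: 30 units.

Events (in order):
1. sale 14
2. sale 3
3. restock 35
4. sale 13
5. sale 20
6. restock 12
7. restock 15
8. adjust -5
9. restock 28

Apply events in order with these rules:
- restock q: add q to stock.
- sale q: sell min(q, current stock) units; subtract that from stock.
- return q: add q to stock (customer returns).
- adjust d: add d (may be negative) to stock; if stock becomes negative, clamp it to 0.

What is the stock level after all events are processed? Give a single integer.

Processing events:
Start: stock = 30
  Event 1 (sale 14): sell min(14,30)=14. stock: 30 - 14 = 16. total_sold = 14
  Event 2 (sale 3): sell min(3,16)=3. stock: 16 - 3 = 13. total_sold = 17
  Event 3 (restock 35): 13 + 35 = 48
  Event 4 (sale 13): sell min(13,48)=13. stock: 48 - 13 = 35. total_sold = 30
  Event 5 (sale 20): sell min(20,35)=20. stock: 35 - 20 = 15. total_sold = 50
  Event 6 (restock 12): 15 + 12 = 27
  Event 7 (restock 15): 27 + 15 = 42
  Event 8 (adjust -5): 42 + -5 = 37
  Event 9 (restock 28): 37 + 28 = 65
Final: stock = 65, total_sold = 50

Answer: 65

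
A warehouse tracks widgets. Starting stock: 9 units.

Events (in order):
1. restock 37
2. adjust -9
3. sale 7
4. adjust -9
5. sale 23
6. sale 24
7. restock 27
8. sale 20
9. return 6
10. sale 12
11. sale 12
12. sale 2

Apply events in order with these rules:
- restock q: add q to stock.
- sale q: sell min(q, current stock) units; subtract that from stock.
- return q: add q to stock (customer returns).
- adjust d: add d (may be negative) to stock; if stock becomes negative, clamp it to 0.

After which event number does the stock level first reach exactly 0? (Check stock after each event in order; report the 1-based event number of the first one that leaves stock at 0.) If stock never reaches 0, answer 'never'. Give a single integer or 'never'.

Answer: 5

Derivation:
Processing events:
Start: stock = 9
  Event 1 (restock 37): 9 + 37 = 46
  Event 2 (adjust -9): 46 + -9 = 37
  Event 3 (sale 7): sell min(7,37)=7. stock: 37 - 7 = 30. total_sold = 7
  Event 4 (adjust -9): 30 + -9 = 21
  Event 5 (sale 23): sell min(23,21)=21. stock: 21 - 21 = 0. total_sold = 28
  Event 6 (sale 24): sell min(24,0)=0. stock: 0 - 0 = 0. total_sold = 28
  Event 7 (restock 27): 0 + 27 = 27
  Event 8 (sale 20): sell min(20,27)=20. stock: 27 - 20 = 7. total_sold = 48
  Event 9 (return 6): 7 + 6 = 13
  Event 10 (sale 12): sell min(12,13)=12. stock: 13 - 12 = 1. total_sold = 60
  Event 11 (sale 12): sell min(12,1)=1. stock: 1 - 1 = 0. total_sold = 61
  Event 12 (sale 2): sell min(2,0)=0. stock: 0 - 0 = 0. total_sold = 61
Final: stock = 0, total_sold = 61

First zero at event 5.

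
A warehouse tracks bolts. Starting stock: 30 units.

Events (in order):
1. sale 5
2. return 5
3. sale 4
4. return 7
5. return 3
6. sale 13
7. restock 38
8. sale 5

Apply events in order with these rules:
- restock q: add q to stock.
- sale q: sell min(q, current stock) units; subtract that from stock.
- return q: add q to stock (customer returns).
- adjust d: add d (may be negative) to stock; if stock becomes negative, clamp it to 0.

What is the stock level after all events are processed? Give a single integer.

Processing events:
Start: stock = 30
  Event 1 (sale 5): sell min(5,30)=5. stock: 30 - 5 = 25. total_sold = 5
  Event 2 (return 5): 25 + 5 = 30
  Event 3 (sale 4): sell min(4,30)=4. stock: 30 - 4 = 26. total_sold = 9
  Event 4 (return 7): 26 + 7 = 33
  Event 5 (return 3): 33 + 3 = 36
  Event 6 (sale 13): sell min(13,36)=13. stock: 36 - 13 = 23. total_sold = 22
  Event 7 (restock 38): 23 + 38 = 61
  Event 8 (sale 5): sell min(5,61)=5. stock: 61 - 5 = 56. total_sold = 27
Final: stock = 56, total_sold = 27

Answer: 56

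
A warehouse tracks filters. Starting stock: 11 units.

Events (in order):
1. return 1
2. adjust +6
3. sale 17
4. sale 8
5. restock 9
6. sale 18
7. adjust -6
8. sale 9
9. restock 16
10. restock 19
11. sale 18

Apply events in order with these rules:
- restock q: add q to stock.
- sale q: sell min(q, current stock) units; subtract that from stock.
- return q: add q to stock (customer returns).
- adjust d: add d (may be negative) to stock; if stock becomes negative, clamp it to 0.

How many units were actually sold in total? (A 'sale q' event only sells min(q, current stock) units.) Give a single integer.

Answer: 45

Derivation:
Processing events:
Start: stock = 11
  Event 1 (return 1): 11 + 1 = 12
  Event 2 (adjust +6): 12 + 6 = 18
  Event 3 (sale 17): sell min(17,18)=17. stock: 18 - 17 = 1. total_sold = 17
  Event 4 (sale 8): sell min(8,1)=1. stock: 1 - 1 = 0. total_sold = 18
  Event 5 (restock 9): 0 + 9 = 9
  Event 6 (sale 18): sell min(18,9)=9. stock: 9 - 9 = 0. total_sold = 27
  Event 7 (adjust -6): 0 + -6 = 0 (clamped to 0)
  Event 8 (sale 9): sell min(9,0)=0. stock: 0 - 0 = 0. total_sold = 27
  Event 9 (restock 16): 0 + 16 = 16
  Event 10 (restock 19): 16 + 19 = 35
  Event 11 (sale 18): sell min(18,35)=18. stock: 35 - 18 = 17. total_sold = 45
Final: stock = 17, total_sold = 45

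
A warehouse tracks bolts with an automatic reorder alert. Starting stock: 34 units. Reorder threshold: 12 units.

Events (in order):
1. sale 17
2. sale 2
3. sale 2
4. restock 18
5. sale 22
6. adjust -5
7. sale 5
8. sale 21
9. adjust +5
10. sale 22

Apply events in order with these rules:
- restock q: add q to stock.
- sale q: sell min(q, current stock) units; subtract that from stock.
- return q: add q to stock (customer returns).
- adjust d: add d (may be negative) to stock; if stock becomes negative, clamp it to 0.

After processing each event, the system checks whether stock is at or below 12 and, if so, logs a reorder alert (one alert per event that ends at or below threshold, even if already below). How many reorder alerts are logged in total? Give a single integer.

Answer: 6

Derivation:
Processing events:
Start: stock = 34
  Event 1 (sale 17): sell min(17,34)=17. stock: 34 - 17 = 17. total_sold = 17
  Event 2 (sale 2): sell min(2,17)=2. stock: 17 - 2 = 15. total_sold = 19
  Event 3 (sale 2): sell min(2,15)=2. stock: 15 - 2 = 13. total_sold = 21
  Event 4 (restock 18): 13 + 18 = 31
  Event 5 (sale 22): sell min(22,31)=22. stock: 31 - 22 = 9. total_sold = 43
  Event 6 (adjust -5): 9 + -5 = 4
  Event 7 (sale 5): sell min(5,4)=4. stock: 4 - 4 = 0. total_sold = 47
  Event 8 (sale 21): sell min(21,0)=0. stock: 0 - 0 = 0. total_sold = 47
  Event 9 (adjust +5): 0 + 5 = 5
  Event 10 (sale 22): sell min(22,5)=5. stock: 5 - 5 = 0. total_sold = 52
Final: stock = 0, total_sold = 52

Checking against threshold 12:
  After event 1: stock=17 > 12
  After event 2: stock=15 > 12
  After event 3: stock=13 > 12
  After event 4: stock=31 > 12
  After event 5: stock=9 <= 12 -> ALERT
  After event 6: stock=4 <= 12 -> ALERT
  After event 7: stock=0 <= 12 -> ALERT
  After event 8: stock=0 <= 12 -> ALERT
  After event 9: stock=5 <= 12 -> ALERT
  After event 10: stock=0 <= 12 -> ALERT
Alert events: [5, 6, 7, 8, 9, 10]. Count = 6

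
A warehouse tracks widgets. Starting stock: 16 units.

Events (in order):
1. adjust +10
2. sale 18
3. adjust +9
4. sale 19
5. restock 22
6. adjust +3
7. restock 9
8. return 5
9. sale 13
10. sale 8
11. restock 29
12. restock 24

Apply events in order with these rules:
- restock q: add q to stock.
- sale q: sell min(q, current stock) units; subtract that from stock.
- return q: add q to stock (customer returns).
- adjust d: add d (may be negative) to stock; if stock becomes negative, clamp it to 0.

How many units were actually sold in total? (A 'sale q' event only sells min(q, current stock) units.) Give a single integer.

Answer: 56

Derivation:
Processing events:
Start: stock = 16
  Event 1 (adjust +10): 16 + 10 = 26
  Event 2 (sale 18): sell min(18,26)=18. stock: 26 - 18 = 8. total_sold = 18
  Event 3 (adjust +9): 8 + 9 = 17
  Event 4 (sale 19): sell min(19,17)=17. stock: 17 - 17 = 0. total_sold = 35
  Event 5 (restock 22): 0 + 22 = 22
  Event 6 (adjust +3): 22 + 3 = 25
  Event 7 (restock 9): 25 + 9 = 34
  Event 8 (return 5): 34 + 5 = 39
  Event 9 (sale 13): sell min(13,39)=13. stock: 39 - 13 = 26. total_sold = 48
  Event 10 (sale 8): sell min(8,26)=8. stock: 26 - 8 = 18. total_sold = 56
  Event 11 (restock 29): 18 + 29 = 47
  Event 12 (restock 24): 47 + 24 = 71
Final: stock = 71, total_sold = 56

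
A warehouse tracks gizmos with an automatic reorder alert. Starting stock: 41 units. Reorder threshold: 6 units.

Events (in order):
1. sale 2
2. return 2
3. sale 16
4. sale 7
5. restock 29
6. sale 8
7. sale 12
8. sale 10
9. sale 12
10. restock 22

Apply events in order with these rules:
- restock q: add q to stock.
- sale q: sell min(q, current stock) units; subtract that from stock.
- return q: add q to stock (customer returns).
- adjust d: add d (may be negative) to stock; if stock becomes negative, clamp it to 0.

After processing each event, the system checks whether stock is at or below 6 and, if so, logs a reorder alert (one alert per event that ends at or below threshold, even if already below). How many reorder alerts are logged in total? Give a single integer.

Processing events:
Start: stock = 41
  Event 1 (sale 2): sell min(2,41)=2. stock: 41 - 2 = 39. total_sold = 2
  Event 2 (return 2): 39 + 2 = 41
  Event 3 (sale 16): sell min(16,41)=16. stock: 41 - 16 = 25. total_sold = 18
  Event 4 (sale 7): sell min(7,25)=7. stock: 25 - 7 = 18. total_sold = 25
  Event 5 (restock 29): 18 + 29 = 47
  Event 6 (sale 8): sell min(8,47)=8. stock: 47 - 8 = 39. total_sold = 33
  Event 7 (sale 12): sell min(12,39)=12. stock: 39 - 12 = 27. total_sold = 45
  Event 8 (sale 10): sell min(10,27)=10. stock: 27 - 10 = 17. total_sold = 55
  Event 9 (sale 12): sell min(12,17)=12. stock: 17 - 12 = 5. total_sold = 67
  Event 10 (restock 22): 5 + 22 = 27
Final: stock = 27, total_sold = 67

Checking against threshold 6:
  After event 1: stock=39 > 6
  After event 2: stock=41 > 6
  After event 3: stock=25 > 6
  After event 4: stock=18 > 6
  After event 5: stock=47 > 6
  After event 6: stock=39 > 6
  After event 7: stock=27 > 6
  After event 8: stock=17 > 6
  After event 9: stock=5 <= 6 -> ALERT
  After event 10: stock=27 > 6
Alert events: [9]. Count = 1

Answer: 1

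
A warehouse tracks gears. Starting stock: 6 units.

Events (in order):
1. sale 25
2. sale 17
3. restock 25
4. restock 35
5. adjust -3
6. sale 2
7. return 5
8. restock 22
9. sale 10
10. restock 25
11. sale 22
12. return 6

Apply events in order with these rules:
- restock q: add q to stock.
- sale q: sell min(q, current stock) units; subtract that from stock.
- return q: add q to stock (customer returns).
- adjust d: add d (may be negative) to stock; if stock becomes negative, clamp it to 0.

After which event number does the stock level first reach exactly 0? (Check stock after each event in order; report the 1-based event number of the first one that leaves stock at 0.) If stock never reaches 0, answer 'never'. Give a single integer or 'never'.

Processing events:
Start: stock = 6
  Event 1 (sale 25): sell min(25,6)=6. stock: 6 - 6 = 0. total_sold = 6
  Event 2 (sale 17): sell min(17,0)=0. stock: 0 - 0 = 0. total_sold = 6
  Event 3 (restock 25): 0 + 25 = 25
  Event 4 (restock 35): 25 + 35 = 60
  Event 5 (adjust -3): 60 + -3 = 57
  Event 6 (sale 2): sell min(2,57)=2. stock: 57 - 2 = 55. total_sold = 8
  Event 7 (return 5): 55 + 5 = 60
  Event 8 (restock 22): 60 + 22 = 82
  Event 9 (sale 10): sell min(10,82)=10. stock: 82 - 10 = 72. total_sold = 18
  Event 10 (restock 25): 72 + 25 = 97
  Event 11 (sale 22): sell min(22,97)=22. stock: 97 - 22 = 75. total_sold = 40
  Event 12 (return 6): 75 + 6 = 81
Final: stock = 81, total_sold = 40

First zero at event 1.

Answer: 1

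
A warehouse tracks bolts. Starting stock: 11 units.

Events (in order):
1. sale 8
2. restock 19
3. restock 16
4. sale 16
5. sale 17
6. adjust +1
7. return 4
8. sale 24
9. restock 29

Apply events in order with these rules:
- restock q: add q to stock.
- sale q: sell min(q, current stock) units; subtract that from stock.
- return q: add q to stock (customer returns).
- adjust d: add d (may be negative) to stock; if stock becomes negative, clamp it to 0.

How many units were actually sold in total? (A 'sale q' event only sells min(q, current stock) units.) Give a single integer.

Processing events:
Start: stock = 11
  Event 1 (sale 8): sell min(8,11)=8. stock: 11 - 8 = 3. total_sold = 8
  Event 2 (restock 19): 3 + 19 = 22
  Event 3 (restock 16): 22 + 16 = 38
  Event 4 (sale 16): sell min(16,38)=16. stock: 38 - 16 = 22. total_sold = 24
  Event 5 (sale 17): sell min(17,22)=17. stock: 22 - 17 = 5. total_sold = 41
  Event 6 (adjust +1): 5 + 1 = 6
  Event 7 (return 4): 6 + 4 = 10
  Event 8 (sale 24): sell min(24,10)=10. stock: 10 - 10 = 0. total_sold = 51
  Event 9 (restock 29): 0 + 29 = 29
Final: stock = 29, total_sold = 51

Answer: 51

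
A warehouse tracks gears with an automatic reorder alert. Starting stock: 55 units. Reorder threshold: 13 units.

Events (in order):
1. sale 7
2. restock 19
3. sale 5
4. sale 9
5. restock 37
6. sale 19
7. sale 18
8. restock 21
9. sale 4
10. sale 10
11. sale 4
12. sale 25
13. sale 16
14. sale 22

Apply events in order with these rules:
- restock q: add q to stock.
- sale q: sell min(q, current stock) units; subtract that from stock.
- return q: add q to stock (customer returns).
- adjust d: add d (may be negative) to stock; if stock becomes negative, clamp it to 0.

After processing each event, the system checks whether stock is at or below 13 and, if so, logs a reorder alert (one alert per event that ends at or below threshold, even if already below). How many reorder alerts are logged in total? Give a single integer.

Processing events:
Start: stock = 55
  Event 1 (sale 7): sell min(7,55)=7. stock: 55 - 7 = 48. total_sold = 7
  Event 2 (restock 19): 48 + 19 = 67
  Event 3 (sale 5): sell min(5,67)=5. stock: 67 - 5 = 62. total_sold = 12
  Event 4 (sale 9): sell min(9,62)=9. stock: 62 - 9 = 53. total_sold = 21
  Event 5 (restock 37): 53 + 37 = 90
  Event 6 (sale 19): sell min(19,90)=19. stock: 90 - 19 = 71. total_sold = 40
  Event 7 (sale 18): sell min(18,71)=18. stock: 71 - 18 = 53. total_sold = 58
  Event 8 (restock 21): 53 + 21 = 74
  Event 9 (sale 4): sell min(4,74)=4. stock: 74 - 4 = 70. total_sold = 62
  Event 10 (sale 10): sell min(10,70)=10. stock: 70 - 10 = 60. total_sold = 72
  Event 11 (sale 4): sell min(4,60)=4. stock: 60 - 4 = 56. total_sold = 76
  Event 12 (sale 25): sell min(25,56)=25. stock: 56 - 25 = 31. total_sold = 101
  Event 13 (sale 16): sell min(16,31)=16. stock: 31 - 16 = 15. total_sold = 117
  Event 14 (sale 22): sell min(22,15)=15. stock: 15 - 15 = 0. total_sold = 132
Final: stock = 0, total_sold = 132

Checking against threshold 13:
  After event 1: stock=48 > 13
  After event 2: stock=67 > 13
  After event 3: stock=62 > 13
  After event 4: stock=53 > 13
  After event 5: stock=90 > 13
  After event 6: stock=71 > 13
  After event 7: stock=53 > 13
  After event 8: stock=74 > 13
  After event 9: stock=70 > 13
  After event 10: stock=60 > 13
  After event 11: stock=56 > 13
  After event 12: stock=31 > 13
  After event 13: stock=15 > 13
  After event 14: stock=0 <= 13 -> ALERT
Alert events: [14]. Count = 1

Answer: 1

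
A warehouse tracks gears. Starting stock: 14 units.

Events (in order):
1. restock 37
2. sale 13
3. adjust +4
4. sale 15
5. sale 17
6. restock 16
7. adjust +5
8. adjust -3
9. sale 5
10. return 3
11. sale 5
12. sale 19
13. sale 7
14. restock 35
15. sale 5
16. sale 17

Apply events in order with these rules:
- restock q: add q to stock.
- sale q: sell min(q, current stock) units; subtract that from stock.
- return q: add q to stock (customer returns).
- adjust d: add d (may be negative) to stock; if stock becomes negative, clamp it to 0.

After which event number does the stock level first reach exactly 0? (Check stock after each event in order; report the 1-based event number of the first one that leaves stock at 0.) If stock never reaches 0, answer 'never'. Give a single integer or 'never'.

Answer: 13

Derivation:
Processing events:
Start: stock = 14
  Event 1 (restock 37): 14 + 37 = 51
  Event 2 (sale 13): sell min(13,51)=13. stock: 51 - 13 = 38. total_sold = 13
  Event 3 (adjust +4): 38 + 4 = 42
  Event 4 (sale 15): sell min(15,42)=15. stock: 42 - 15 = 27. total_sold = 28
  Event 5 (sale 17): sell min(17,27)=17. stock: 27 - 17 = 10. total_sold = 45
  Event 6 (restock 16): 10 + 16 = 26
  Event 7 (adjust +5): 26 + 5 = 31
  Event 8 (adjust -3): 31 + -3 = 28
  Event 9 (sale 5): sell min(5,28)=5. stock: 28 - 5 = 23. total_sold = 50
  Event 10 (return 3): 23 + 3 = 26
  Event 11 (sale 5): sell min(5,26)=5. stock: 26 - 5 = 21. total_sold = 55
  Event 12 (sale 19): sell min(19,21)=19. stock: 21 - 19 = 2. total_sold = 74
  Event 13 (sale 7): sell min(7,2)=2. stock: 2 - 2 = 0. total_sold = 76
  Event 14 (restock 35): 0 + 35 = 35
  Event 15 (sale 5): sell min(5,35)=5. stock: 35 - 5 = 30. total_sold = 81
  Event 16 (sale 17): sell min(17,30)=17. stock: 30 - 17 = 13. total_sold = 98
Final: stock = 13, total_sold = 98

First zero at event 13.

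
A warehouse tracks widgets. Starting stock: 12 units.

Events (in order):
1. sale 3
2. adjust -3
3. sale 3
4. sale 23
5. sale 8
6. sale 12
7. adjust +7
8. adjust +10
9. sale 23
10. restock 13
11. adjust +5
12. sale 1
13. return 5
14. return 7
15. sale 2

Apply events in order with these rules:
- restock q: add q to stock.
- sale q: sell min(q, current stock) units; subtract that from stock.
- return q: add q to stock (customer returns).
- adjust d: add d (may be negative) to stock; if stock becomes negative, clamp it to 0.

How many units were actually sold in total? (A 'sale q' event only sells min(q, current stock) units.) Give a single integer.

Processing events:
Start: stock = 12
  Event 1 (sale 3): sell min(3,12)=3. stock: 12 - 3 = 9. total_sold = 3
  Event 2 (adjust -3): 9 + -3 = 6
  Event 3 (sale 3): sell min(3,6)=3. stock: 6 - 3 = 3. total_sold = 6
  Event 4 (sale 23): sell min(23,3)=3. stock: 3 - 3 = 0. total_sold = 9
  Event 5 (sale 8): sell min(8,0)=0. stock: 0 - 0 = 0. total_sold = 9
  Event 6 (sale 12): sell min(12,0)=0. stock: 0 - 0 = 0. total_sold = 9
  Event 7 (adjust +7): 0 + 7 = 7
  Event 8 (adjust +10): 7 + 10 = 17
  Event 9 (sale 23): sell min(23,17)=17. stock: 17 - 17 = 0. total_sold = 26
  Event 10 (restock 13): 0 + 13 = 13
  Event 11 (adjust +5): 13 + 5 = 18
  Event 12 (sale 1): sell min(1,18)=1. stock: 18 - 1 = 17. total_sold = 27
  Event 13 (return 5): 17 + 5 = 22
  Event 14 (return 7): 22 + 7 = 29
  Event 15 (sale 2): sell min(2,29)=2. stock: 29 - 2 = 27. total_sold = 29
Final: stock = 27, total_sold = 29

Answer: 29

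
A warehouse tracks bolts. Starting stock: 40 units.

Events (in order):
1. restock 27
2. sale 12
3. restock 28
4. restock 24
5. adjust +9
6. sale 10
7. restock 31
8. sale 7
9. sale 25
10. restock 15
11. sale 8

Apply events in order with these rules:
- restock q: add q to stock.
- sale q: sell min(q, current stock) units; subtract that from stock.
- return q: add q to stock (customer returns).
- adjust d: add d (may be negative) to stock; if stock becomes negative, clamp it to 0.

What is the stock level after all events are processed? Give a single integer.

Answer: 112

Derivation:
Processing events:
Start: stock = 40
  Event 1 (restock 27): 40 + 27 = 67
  Event 2 (sale 12): sell min(12,67)=12. stock: 67 - 12 = 55. total_sold = 12
  Event 3 (restock 28): 55 + 28 = 83
  Event 4 (restock 24): 83 + 24 = 107
  Event 5 (adjust +9): 107 + 9 = 116
  Event 6 (sale 10): sell min(10,116)=10. stock: 116 - 10 = 106. total_sold = 22
  Event 7 (restock 31): 106 + 31 = 137
  Event 8 (sale 7): sell min(7,137)=7. stock: 137 - 7 = 130. total_sold = 29
  Event 9 (sale 25): sell min(25,130)=25. stock: 130 - 25 = 105. total_sold = 54
  Event 10 (restock 15): 105 + 15 = 120
  Event 11 (sale 8): sell min(8,120)=8. stock: 120 - 8 = 112. total_sold = 62
Final: stock = 112, total_sold = 62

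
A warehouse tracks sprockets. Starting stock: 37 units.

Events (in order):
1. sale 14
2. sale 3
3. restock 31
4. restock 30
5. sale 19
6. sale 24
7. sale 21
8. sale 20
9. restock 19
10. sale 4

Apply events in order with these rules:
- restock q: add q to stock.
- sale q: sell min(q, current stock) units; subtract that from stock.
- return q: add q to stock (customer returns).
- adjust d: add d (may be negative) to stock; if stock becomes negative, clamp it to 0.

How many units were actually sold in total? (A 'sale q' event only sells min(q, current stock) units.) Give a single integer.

Answer: 102

Derivation:
Processing events:
Start: stock = 37
  Event 1 (sale 14): sell min(14,37)=14. stock: 37 - 14 = 23. total_sold = 14
  Event 2 (sale 3): sell min(3,23)=3. stock: 23 - 3 = 20. total_sold = 17
  Event 3 (restock 31): 20 + 31 = 51
  Event 4 (restock 30): 51 + 30 = 81
  Event 5 (sale 19): sell min(19,81)=19. stock: 81 - 19 = 62. total_sold = 36
  Event 6 (sale 24): sell min(24,62)=24. stock: 62 - 24 = 38. total_sold = 60
  Event 7 (sale 21): sell min(21,38)=21. stock: 38 - 21 = 17. total_sold = 81
  Event 8 (sale 20): sell min(20,17)=17. stock: 17 - 17 = 0. total_sold = 98
  Event 9 (restock 19): 0 + 19 = 19
  Event 10 (sale 4): sell min(4,19)=4. stock: 19 - 4 = 15. total_sold = 102
Final: stock = 15, total_sold = 102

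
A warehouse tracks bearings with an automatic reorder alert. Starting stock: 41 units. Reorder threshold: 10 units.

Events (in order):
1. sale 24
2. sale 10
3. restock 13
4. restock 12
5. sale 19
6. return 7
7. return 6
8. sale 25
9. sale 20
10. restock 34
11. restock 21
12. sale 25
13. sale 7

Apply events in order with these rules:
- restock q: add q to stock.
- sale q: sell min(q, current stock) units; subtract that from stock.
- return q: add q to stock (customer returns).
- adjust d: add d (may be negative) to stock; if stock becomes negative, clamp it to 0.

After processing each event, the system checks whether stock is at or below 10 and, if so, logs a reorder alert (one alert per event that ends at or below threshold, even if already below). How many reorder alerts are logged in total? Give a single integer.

Answer: 3

Derivation:
Processing events:
Start: stock = 41
  Event 1 (sale 24): sell min(24,41)=24. stock: 41 - 24 = 17. total_sold = 24
  Event 2 (sale 10): sell min(10,17)=10. stock: 17 - 10 = 7. total_sold = 34
  Event 3 (restock 13): 7 + 13 = 20
  Event 4 (restock 12): 20 + 12 = 32
  Event 5 (sale 19): sell min(19,32)=19. stock: 32 - 19 = 13. total_sold = 53
  Event 6 (return 7): 13 + 7 = 20
  Event 7 (return 6): 20 + 6 = 26
  Event 8 (sale 25): sell min(25,26)=25. stock: 26 - 25 = 1. total_sold = 78
  Event 9 (sale 20): sell min(20,1)=1. stock: 1 - 1 = 0. total_sold = 79
  Event 10 (restock 34): 0 + 34 = 34
  Event 11 (restock 21): 34 + 21 = 55
  Event 12 (sale 25): sell min(25,55)=25. stock: 55 - 25 = 30. total_sold = 104
  Event 13 (sale 7): sell min(7,30)=7. stock: 30 - 7 = 23. total_sold = 111
Final: stock = 23, total_sold = 111

Checking against threshold 10:
  After event 1: stock=17 > 10
  After event 2: stock=7 <= 10 -> ALERT
  After event 3: stock=20 > 10
  After event 4: stock=32 > 10
  After event 5: stock=13 > 10
  After event 6: stock=20 > 10
  After event 7: stock=26 > 10
  After event 8: stock=1 <= 10 -> ALERT
  After event 9: stock=0 <= 10 -> ALERT
  After event 10: stock=34 > 10
  After event 11: stock=55 > 10
  After event 12: stock=30 > 10
  After event 13: stock=23 > 10
Alert events: [2, 8, 9]. Count = 3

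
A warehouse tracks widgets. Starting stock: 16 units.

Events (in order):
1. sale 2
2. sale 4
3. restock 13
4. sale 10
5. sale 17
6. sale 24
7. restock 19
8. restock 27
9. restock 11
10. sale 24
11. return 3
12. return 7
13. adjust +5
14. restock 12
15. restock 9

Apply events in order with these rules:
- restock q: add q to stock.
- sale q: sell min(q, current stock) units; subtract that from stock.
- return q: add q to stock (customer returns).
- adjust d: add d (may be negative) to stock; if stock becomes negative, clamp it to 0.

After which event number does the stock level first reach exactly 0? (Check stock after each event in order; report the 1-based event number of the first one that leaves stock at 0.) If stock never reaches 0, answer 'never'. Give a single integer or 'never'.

Processing events:
Start: stock = 16
  Event 1 (sale 2): sell min(2,16)=2. stock: 16 - 2 = 14. total_sold = 2
  Event 2 (sale 4): sell min(4,14)=4. stock: 14 - 4 = 10. total_sold = 6
  Event 3 (restock 13): 10 + 13 = 23
  Event 4 (sale 10): sell min(10,23)=10. stock: 23 - 10 = 13. total_sold = 16
  Event 5 (sale 17): sell min(17,13)=13. stock: 13 - 13 = 0. total_sold = 29
  Event 6 (sale 24): sell min(24,0)=0. stock: 0 - 0 = 0. total_sold = 29
  Event 7 (restock 19): 0 + 19 = 19
  Event 8 (restock 27): 19 + 27 = 46
  Event 9 (restock 11): 46 + 11 = 57
  Event 10 (sale 24): sell min(24,57)=24. stock: 57 - 24 = 33. total_sold = 53
  Event 11 (return 3): 33 + 3 = 36
  Event 12 (return 7): 36 + 7 = 43
  Event 13 (adjust +5): 43 + 5 = 48
  Event 14 (restock 12): 48 + 12 = 60
  Event 15 (restock 9): 60 + 9 = 69
Final: stock = 69, total_sold = 53

First zero at event 5.

Answer: 5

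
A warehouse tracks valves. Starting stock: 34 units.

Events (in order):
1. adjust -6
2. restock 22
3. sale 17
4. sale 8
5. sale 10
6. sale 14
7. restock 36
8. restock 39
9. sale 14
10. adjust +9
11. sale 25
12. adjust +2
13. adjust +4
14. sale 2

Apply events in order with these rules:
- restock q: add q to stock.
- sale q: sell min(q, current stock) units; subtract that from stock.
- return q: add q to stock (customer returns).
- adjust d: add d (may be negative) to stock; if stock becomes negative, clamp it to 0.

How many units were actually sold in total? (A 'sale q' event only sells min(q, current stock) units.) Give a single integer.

Answer: 90

Derivation:
Processing events:
Start: stock = 34
  Event 1 (adjust -6): 34 + -6 = 28
  Event 2 (restock 22): 28 + 22 = 50
  Event 3 (sale 17): sell min(17,50)=17. stock: 50 - 17 = 33. total_sold = 17
  Event 4 (sale 8): sell min(8,33)=8. stock: 33 - 8 = 25. total_sold = 25
  Event 5 (sale 10): sell min(10,25)=10. stock: 25 - 10 = 15. total_sold = 35
  Event 6 (sale 14): sell min(14,15)=14. stock: 15 - 14 = 1. total_sold = 49
  Event 7 (restock 36): 1 + 36 = 37
  Event 8 (restock 39): 37 + 39 = 76
  Event 9 (sale 14): sell min(14,76)=14. stock: 76 - 14 = 62. total_sold = 63
  Event 10 (adjust +9): 62 + 9 = 71
  Event 11 (sale 25): sell min(25,71)=25. stock: 71 - 25 = 46. total_sold = 88
  Event 12 (adjust +2): 46 + 2 = 48
  Event 13 (adjust +4): 48 + 4 = 52
  Event 14 (sale 2): sell min(2,52)=2. stock: 52 - 2 = 50. total_sold = 90
Final: stock = 50, total_sold = 90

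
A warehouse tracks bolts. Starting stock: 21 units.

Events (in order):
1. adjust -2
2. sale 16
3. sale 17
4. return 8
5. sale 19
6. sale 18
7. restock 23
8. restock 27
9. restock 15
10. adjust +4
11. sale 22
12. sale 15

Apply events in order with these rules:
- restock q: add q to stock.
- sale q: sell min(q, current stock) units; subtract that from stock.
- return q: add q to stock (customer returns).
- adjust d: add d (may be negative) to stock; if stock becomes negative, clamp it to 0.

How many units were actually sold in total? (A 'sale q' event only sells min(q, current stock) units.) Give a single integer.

Processing events:
Start: stock = 21
  Event 1 (adjust -2): 21 + -2 = 19
  Event 2 (sale 16): sell min(16,19)=16. stock: 19 - 16 = 3. total_sold = 16
  Event 3 (sale 17): sell min(17,3)=3. stock: 3 - 3 = 0. total_sold = 19
  Event 4 (return 8): 0 + 8 = 8
  Event 5 (sale 19): sell min(19,8)=8. stock: 8 - 8 = 0. total_sold = 27
  Event 6 (sale 18): sell min(18,0)=0. stock: 0 - 0 = 0. total_sold = 27
  Event 7 (restock 23): 0 + 23 = 23
  Event 8 (restock 27): 23 + 27 = 50
  Event 9 (restock 15): 50 + 15 = 65
  Event 10 (adjust +4): 65 + 4 = 69
  Event 11 (sale 22): sell min(22,69)=22. stock: 69 - 22 = 47. total_sold = 49
  Event 12 (sale 15): sell min(15,47)=15. stock: 47 - 15 = 32. total_sold = 64
Final: stock = 32, total_sold = 64

Answer: 64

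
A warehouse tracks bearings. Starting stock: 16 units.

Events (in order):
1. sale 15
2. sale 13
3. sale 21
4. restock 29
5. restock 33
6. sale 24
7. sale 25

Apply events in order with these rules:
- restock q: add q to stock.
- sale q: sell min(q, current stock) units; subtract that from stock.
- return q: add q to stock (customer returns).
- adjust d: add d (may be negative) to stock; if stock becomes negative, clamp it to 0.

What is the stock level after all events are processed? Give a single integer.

Answer: 13

Derivation:
Processing events:
Start: stock = 16
  Event 1 (sale 15): sell min(15,16)=15. stock: 16 - 15 = 1. total_sold = 15
  Event 2 (sale 13): sell min(13,1)=1. stock: 1 - 1 = 0. total_sold = 16
  Event 3 (sale 21): sell min(21,0)=0. stock: 0 - 0 = 0. total_sold = 16
  Event 4 (restock 29): 0 + 29 = 29
  Event 5 (restock 33): 29 + 33 = 62
  Event 6 (sale 24): sell min(24,62)=24. stock: 62 - 24 = 38. total_sold = 40
  Event 7 (sale 25): sell min(25,38)=25. stock: 38 - 25 = 13. total_sold = 65
Final: stock = 13, total_sold = 65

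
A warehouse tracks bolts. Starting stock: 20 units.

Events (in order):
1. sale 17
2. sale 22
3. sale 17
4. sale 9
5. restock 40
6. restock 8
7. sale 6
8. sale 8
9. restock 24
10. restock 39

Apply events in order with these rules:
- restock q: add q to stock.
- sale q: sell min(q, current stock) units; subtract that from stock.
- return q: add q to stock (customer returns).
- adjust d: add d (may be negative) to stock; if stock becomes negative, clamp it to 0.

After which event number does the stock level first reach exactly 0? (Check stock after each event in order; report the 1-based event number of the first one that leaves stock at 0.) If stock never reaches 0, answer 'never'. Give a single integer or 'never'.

Answer: 2

Derivation:
Processing events:
Start: stock = 20
  Event 1 (sale 17): sell min(17,20)=17. stock: 20 - 17 = 3. total_sold = 17
  Event 2 (sale 22): sell min(22,3)=3. stock: 3 - 3 = 0. total_sold = 20
  Event 3 (sale 17): sell min(17,0)=0. stock: 0 - 0 = 0. total_sold = 20
  Event 4 (sale 9): sell min(9,0)=0. stock: 0 - 0 = 0. total_sold = 20
  Event 5 (restock 40): 0 + 40 = 40
  Event 6 (restock 8): 40 + 8 = 48
  Event 7 (sale 6): sell min(6,48)=6. stock: 48 - 6 = 42. total_sold = 26
  Event 8 (sale 8): sell min(8,42)=8. stock: 42 - 8 = 34. total_sold = 34
  Event 9 (restock 24): 34 + 24 = 58
  Event 10 (restock 39): 58 + 39 = 97
Final: stock = 97, total_sold = 34

First zero at event 2.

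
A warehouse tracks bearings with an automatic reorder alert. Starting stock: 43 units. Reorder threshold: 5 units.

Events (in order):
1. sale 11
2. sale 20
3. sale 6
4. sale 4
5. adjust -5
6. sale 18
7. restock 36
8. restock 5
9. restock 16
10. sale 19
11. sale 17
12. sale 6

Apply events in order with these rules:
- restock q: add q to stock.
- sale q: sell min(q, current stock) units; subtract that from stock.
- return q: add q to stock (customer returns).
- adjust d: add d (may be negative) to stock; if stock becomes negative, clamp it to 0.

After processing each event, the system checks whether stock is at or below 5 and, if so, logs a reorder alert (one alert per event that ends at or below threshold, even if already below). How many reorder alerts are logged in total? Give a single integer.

Processing events:
Start: stock = 43
  Event 1 (sale 11): sell min(11,43)=11. stock: 43 - 11 = 32. total_sold = 11
  Event 2 (sale 20): sell min(20,32)=20. stock: 32 - 20 = 12. total_sold = 31
  Event 3 (sale 6): sell min(6,12)=6. stock: 12 - 6 = 6. total_sold = 37
  Event 4 (sale 4): sell min(4,6)=4. stock: 6 - 4 = 2. total_sold = 41
  Event 5 (adjust -5): 2 + -5 = 0 (clamped to 0)
  Event 6 (sale 18): sell min(18,0)=0. stock: 0 - 0 = 0. total_sold = 41
  Event 7 (restock 36): 0 + 36 = 36
  Event 8 (restock 5): 36 + 5 = 41
  Event 9 (restock 16): 41 + 16 = 57
  Event 10 (sale 19): sell min(19,57)=19. stock: 57 - 19 = 38. total_sold = 60
  Event 11 (sale 17): sell min(17,38)=17. stock: 38 - 17 = 21. total_sold = 77
  Event 12 (sale 6): sell min(6,21)=6. stock: 21 - 6 = 15. total_sold = 83
Final: stock = 15, total_sold = 83

Checking against threshold 5:
  After event 1: stock=32 > 5
  After event 2: stock=12 > 5
  After event 3: stock=6 > 5
  After event 4: stock=2 <= 5 -> ALERT
  After event 5: stock=0 <= 5 -> ALERT
  After event 6: stock=0 <= 5 -> ALERT
  After event 7: stock=36 > 5
  After event 8: stock=41 > 5
  After event 9: stock=57 > 5
  After event 10: stock=38 > 5
  After event 11: stock=21 > 5
  After event 12: stock=15 > 5
Alert events: [4, 5, 6]. Count = 3

Answer: 3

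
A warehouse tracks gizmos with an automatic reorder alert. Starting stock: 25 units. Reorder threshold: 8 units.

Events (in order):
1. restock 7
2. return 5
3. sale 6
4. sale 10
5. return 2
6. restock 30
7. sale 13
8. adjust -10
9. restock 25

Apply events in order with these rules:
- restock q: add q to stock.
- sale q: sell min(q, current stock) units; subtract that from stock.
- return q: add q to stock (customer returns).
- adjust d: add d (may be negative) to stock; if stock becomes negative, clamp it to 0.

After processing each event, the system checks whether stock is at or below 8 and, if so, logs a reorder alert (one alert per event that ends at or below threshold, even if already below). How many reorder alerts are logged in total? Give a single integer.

Processing events:
Start: stock = 25
  Event 1 (restock 7): 25 + 7 = 32
  Event 2 (return 5): 32 + 5 = 37
  Event 3 (sale 6): sell min(6,37)=6. stock: 37 - 6 = 31. total_sold = 6
  Event 4 (sale 10): sell min(10,31)=10. stock: 31 - 10 = 21. total_sold = 16
  Event 5 (return 2): 21 + 2 = 23
  Event 6 (restock 30): 23 + 30 = 53
  Event 7 (sale 13): sell min(13,53)=13. stock: 53 - 13 = 40. total_sold = 29
  Event 8 (adjust -10): 40 + -10 = 30
  Event 9 (restock 25): 30 + 25 = 55
Final: stock = 55, total_sold = 29

Checking against threshold 8:
  After event 1: stock=32 > 8
  After event 2: stock=37 > 8
  After event 3: stock=31 > 8
  After event 4: stock=21 > 8
  After event 5: stock=23 > 8
  After event 6: stock=53 > 8
  After event 7: stock=40 > 8
  After event 8: stock=30 > 8
  After event 9: stock=55 > 8
Alert events: []. Count = 0

Answer: 0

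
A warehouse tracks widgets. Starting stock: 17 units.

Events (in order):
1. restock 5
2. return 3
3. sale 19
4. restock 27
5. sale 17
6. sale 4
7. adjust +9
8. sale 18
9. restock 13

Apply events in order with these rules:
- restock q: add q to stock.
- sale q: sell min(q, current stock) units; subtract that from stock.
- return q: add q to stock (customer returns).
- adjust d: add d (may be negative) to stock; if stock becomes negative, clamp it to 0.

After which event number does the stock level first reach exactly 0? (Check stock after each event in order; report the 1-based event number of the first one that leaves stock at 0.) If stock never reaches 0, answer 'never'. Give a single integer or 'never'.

Processing events:
Start: stock = 17
  Event 1 (restock 5): 17 + 5 = 22
  Event 2 (return 3): 22 + 3 = 25
  Event 3 (sale 19): sell min(19,25)=19. stock: 25 - 19 = 6. total_sold = 19
  Event 4 (restock 27): 6 + 27 = 33
  Event 5 (sale 17): sell min(17,33)=17. stock: 33 - 17 = 16. total_sold = 36
  Event 6 (sale 4): sell min(4,16)=4. stock: 16 - 4 = 12. total_sold = 40
  Event 7 (adjust +9): 12 + 9 = 21
  Event 8 (sale 18): sell min(18,21)=18. stock: 21 - 18 = 3. total_sold = 58
  Event 9 (restock 13): 3 + 13 = 16
Final: stock = 16, total_sold = 58

Stock never reaches 0.

Answer: never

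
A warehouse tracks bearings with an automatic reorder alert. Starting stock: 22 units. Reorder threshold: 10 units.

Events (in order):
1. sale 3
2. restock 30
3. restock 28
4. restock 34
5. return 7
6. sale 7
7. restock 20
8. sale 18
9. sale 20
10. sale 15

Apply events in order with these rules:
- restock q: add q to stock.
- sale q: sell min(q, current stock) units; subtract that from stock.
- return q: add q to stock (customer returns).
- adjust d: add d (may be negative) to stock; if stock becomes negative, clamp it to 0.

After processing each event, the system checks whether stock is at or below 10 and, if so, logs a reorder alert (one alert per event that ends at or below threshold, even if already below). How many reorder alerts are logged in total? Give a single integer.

Processing events:
Start: stock = 22
  Event 1 (sale 3): sell min(3,22)=3. stock: 22 - 3 = 19. total_sold = 3
  Event 2 (restock 30): 19 + 30 = 49
  Event 3 (restock 28): 49 + 28 = 77
  Event 4 (restock 34): 77 + 34 = 111
  Event 5 (return 7): 111 + 7 = 118
  Event 6 (sale 7): sell min(7,118)=7. stock: 118 - 7 = 111. total_sold = 10
  Event 7 (restock 20): 111 + 20 = 131
  Event 8 (sale 18): sell min(18,131)=18. stock: 131 - 18 = 113. total_sold = 28
  Event 9 (sale 20): sell min(20,113)=20. stock: 113 - 20 = 93. total_sold = 48
  Event 10 (sale 15): sell min(15,93)=15. stock: 93 - 15 = 78. total_sold = 63
Final: stock = 78, total_sold = 63

Checking against threshold 10:
  After event 1: stock=19 > 10
  After event 2: stock=49 > 10
  After event 3: stock=77 > 10
  After event 4: stock=111 > 10
  After event 5: stock=118 > 10
  After event 6: stock=111 > 10
  After event 7: stock=131 > 10
  After event 8: stock=113 > 10
  After event 9: stock=93 > 10
  After event 10: stock=78 > 10
Alert events: []. Count = 0

Answer: 0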